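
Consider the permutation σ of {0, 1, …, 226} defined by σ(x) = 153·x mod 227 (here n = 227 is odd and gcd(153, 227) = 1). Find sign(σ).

Orbit of 222 under x↦153x: [222, 143, 87, 145, 166, 201, 108]… (length divides ord_227(153)).
2 cycles of lengths [226, 1].
With 2 cycles on 227 points, sign = (−1)^{227−2} = -1.
Zolotarev: (153|227) = -1, matching the cycle-count sign.

-1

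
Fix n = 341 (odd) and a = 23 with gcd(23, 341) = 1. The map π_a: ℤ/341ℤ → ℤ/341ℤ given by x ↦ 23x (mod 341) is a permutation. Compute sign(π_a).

-1

Orbit of 188 under x↦23x: [188, 232, 221, 309, 287, 122, 78]… (length divides ord_341(23)).
44 cycles of lengths [10, 10, 10, 10, 10, 10, 10, 10, 10, 10, 10, 10, 10, 10, 10, 10, 10, 10, 10, 10, 10, 10, 10, 10, 10, 10, 10, 10, 10, 10, 10, 10, 10, 1, 1, 1, 1, 1, 1, 1, 1, 1, 1, 1].
341 − 44 = 297 transpositions; sign(π) = (−1)^297 = -1.
(23|341)_J = -1 (Zolotarev's lemma cross-check).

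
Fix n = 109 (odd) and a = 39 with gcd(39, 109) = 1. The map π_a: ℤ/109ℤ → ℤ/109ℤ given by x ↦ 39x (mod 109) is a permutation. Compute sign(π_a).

-1

Orbit of 68 under x↦39x: [68, 36, 96, 38, 65, 28, 2]… (length divides ord_109(39)).
Cycle type of π: 108 + 1; total 2 cycles.
Σ(ℓ_i−1) = 109−2 = 107; sign = (−1)^107 = -1.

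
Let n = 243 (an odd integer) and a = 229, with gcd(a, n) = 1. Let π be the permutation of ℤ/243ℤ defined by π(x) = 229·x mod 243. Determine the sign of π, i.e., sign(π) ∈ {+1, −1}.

Start at x=187: 187 → 55 → 202 → 88 → 226 → 238 → 70 → … (one orbit).
Decompose π into cycles: lengths [81, 81, 27, 27, 9, 9, 3, 3, 1, 1, 1] (11 cycles, including the fixed point 0).
11 cycles on 243: each ℓ→(−1)^(ℓ−1), product (−1)^232 = +1.
Via Zolotarev, sign(π_{229}) = (229|243) = +1.

+1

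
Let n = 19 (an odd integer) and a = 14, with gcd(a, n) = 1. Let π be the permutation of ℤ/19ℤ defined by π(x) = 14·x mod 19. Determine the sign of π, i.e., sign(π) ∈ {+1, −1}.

-1

Orbit of 14 under x↦14x: [14, 6, 8, 17, 10, 7, 3]… (length divides ord_19(14)).
Decompose π into cycles: lengths [18, 1] (2 cycles, including the fixed point 0).
sign(π) = (−1)^{n − #cycles} = (−1)^{19−2} = (−1)^17 = -1.
(14|19)_J = -1 (Zolotarev's lemma cross-check).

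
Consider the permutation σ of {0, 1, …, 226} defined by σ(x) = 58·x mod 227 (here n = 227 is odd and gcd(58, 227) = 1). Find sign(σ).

Trace 94: π^k(94) = [94, 4, 5, 63, 22, 141, 6] for k=0..6.
Cycle type of π: 226 + 1; total 2 cycles.
227 − 2 = 225 transpositions; sign(π) = (−1)^225 = -1.
Check: (58/227) = -1 by Zolotarev.

-1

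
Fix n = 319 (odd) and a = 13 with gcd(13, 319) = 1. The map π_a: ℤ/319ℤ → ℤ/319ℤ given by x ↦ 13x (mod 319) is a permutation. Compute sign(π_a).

Start at x=170: 170 → 296 → 20 → 260 → 190 → 237 → 210 → … (one orbit).
Cycle lengths of π_13 on ℤ/319ℤ: [70, 70, 70, 70, 14, 14, 10, 1]; 8 cycles in total.
Σ(ℓ_i−1) = 319−8 = 311; sign = (−1)^311 = -1.

-1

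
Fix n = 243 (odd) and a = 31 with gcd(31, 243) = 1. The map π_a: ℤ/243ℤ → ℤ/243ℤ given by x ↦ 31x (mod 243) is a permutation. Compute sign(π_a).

+1

Start at x=154: 154 → 157 → 7 → 217 → 166 → 43 → 118 → … (one orbit).
π_31 has 11 disjoint cycles with lengths [81, 81, 27, 27, 9, 9, 3, 3, 1, 1, 1] on {0,…,242}.
With 11 cycles on 243 points, sign = (−1)^{243−11} = +1.
(31|243)_J = +1 (Zolotarev's lemma cross-check).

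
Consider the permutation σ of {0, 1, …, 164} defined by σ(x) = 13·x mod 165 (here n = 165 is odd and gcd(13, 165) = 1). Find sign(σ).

+1

Trace 52: π^k(52) = [52, 16, 43, 64, 7, 91, 28] for k=0..6.
π_13 has 15 disjoint cycles with lengths [20, 20, 20, 20, 20, 20, 10, 10, 10, 4, 4, 4, 1, 1, 1] on {0,…,164}.
sign(π) = (−1)^{n − #cycles} = (−1)^{165−15} = (−1)^150 = +1.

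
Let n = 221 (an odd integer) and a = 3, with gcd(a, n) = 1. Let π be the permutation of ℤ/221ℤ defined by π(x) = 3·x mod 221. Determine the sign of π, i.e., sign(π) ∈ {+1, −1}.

-1

Start at x=144: 144 → 211 → 191 → 131 → 172 → 74 → 1 → … (one orbit).
π_3 has 10 disjoint cycles with lengths [48, 48, 48, 48, 16, 3, 3, 3, 3, 1] on {0,…,220}.
Σ(ℓ_i−1) = 221−10 = 211; sign = (−1)^211 = -1.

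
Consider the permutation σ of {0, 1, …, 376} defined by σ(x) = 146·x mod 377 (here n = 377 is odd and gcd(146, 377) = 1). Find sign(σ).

+1

Trace 1: π^k(1) = [1, 146, 204] for k=0..2.
π_146 has 145 disjoint cycles with lengths [3, 3, 3, 3, 3, 3, 3, 3, 3, 3, 3, 3, 3, 3, 3, 3, 3, 3, 3, 3, 3, 3, 3, 3, 3, 3, 3, 3, 3, 3, 3, 3, 3, 3, 3, 3, 3, 3, 3, 3, 3, 3, 3, 3, 3, 3, 3, 3, 3, 3, 3, 3, 3, 3, 3, 3, 3, 3, 3, 3, 3, 3, 3, 3, 3, 3, 3, 3, 3, 3, 3, 3, 3, 3, 3, 3, 3, 3, 3, 3, 3, 3, 3, 3, 3, 3, 3, 3, 3, 3, 3, 3, 3, 3, 3, 3, 3, 3, 3, 3, 3, 3, 3, 3, 3, 3, 3, 3, 3, 3, 3, 3, 3, 3, 3, 3, 1, 1, 1, 1, 1, 1, 1, 1, 1, 1, 1, 1, 1, 1, 1, 1, 1, 1, 1, 1, 1, 1, 1, 1, 1, 1, 1, 1, 1] on {0,…,376}.
145 cycles on 377: each ℓ→(−1)^(ℓ−1), product (−1)^232 = +1.
The Jacobi symbol (146|377) = +1 (Zolotarev) agrees.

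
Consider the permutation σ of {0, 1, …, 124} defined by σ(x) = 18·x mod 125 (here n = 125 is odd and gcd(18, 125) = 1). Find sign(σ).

-1

Trace 124: π^k(124) = [124, 107, 51, 43, 24, 57, 26] for k=0..6.
Cycle type of π: 20×5 + 4×6 + 1; total 12 cycles.
sign(π) = (−1)^{n − #cycles} = (−1)^{125−12} = (−1)^113 = -1.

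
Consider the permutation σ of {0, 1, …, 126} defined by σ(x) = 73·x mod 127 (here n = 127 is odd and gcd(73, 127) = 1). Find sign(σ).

Orbit of 61 under x↦73x: [61, 8, 76, 87, 1, 73, 122]… (length divides ord_127(73)).
Cycle lengths of π_73 on ℤ/127ℤ: [21, 21, 21, 21, 21, 21, 1]; 7 cycles in total.
With 7 cycles on 127 points, sign = (−1)^{127−7} = +1.
Via Zolotarev, sign(π_{73}) = (73|127) = +1.

+1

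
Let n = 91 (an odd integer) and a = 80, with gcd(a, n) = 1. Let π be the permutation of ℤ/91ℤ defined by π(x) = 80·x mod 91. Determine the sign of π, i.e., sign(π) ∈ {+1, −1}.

Trace 19: π^k(19) = [19, 64, 24, 9, 83, 88, 33] for k=0..6.
π_80 has 9 disjoint cycles with lengths [12, 12, 12, 12, 12, 12, 12, 6, 1] on {0,…,90}.
sign(π) = (−1)^{n − #cycles} = (−1)^{91−9} = (−1)^82 = +1.

+1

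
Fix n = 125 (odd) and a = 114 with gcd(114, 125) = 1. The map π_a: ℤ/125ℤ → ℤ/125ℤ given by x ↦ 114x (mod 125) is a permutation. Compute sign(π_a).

Start at x=91: 91 → 124 → 11 → 4 → 81 → 109 → 51 → … (one orbit).
Decompose π into cycles: lengths [50, 50, 10, 10, 2, 2, 1] (7 cycles, including the fixed point 0).
sign(π) = (−1)^{n − #cycles} = (−1)^{125−7} = (−1)^118 = +1.
(114|125)_J = +1 (Zolotarev's lemma cross-check).

+1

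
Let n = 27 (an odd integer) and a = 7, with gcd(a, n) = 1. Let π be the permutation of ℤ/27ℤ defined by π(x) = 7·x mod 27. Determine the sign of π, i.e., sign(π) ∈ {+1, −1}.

Start at x=4: 4 → 1 → 7 → 22 → 19 → 25 → 13 → … (one orbit).
Cycle lengths of π_7 on ℤ/27ℤ: [9, 9, 3, 3, 1, 1, 1]; 7 cycles in total.
Σ(ℓ_i−1) = 27−7 = 20; sign = (−1)^20 = +1.

+1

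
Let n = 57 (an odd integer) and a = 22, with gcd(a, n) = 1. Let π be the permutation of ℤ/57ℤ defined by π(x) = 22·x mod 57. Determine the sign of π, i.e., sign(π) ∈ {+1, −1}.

-1

Trace 34: π^k(34) = [34, 7, 40, 25, 37, 16, 10] for k=0..6.
Cycle type of π: 18×3 + 1×3; total 6 cycles.
6 cycles on 57: each ℓ→(−1)^(ℓ−1), product (−1)^51 = -1.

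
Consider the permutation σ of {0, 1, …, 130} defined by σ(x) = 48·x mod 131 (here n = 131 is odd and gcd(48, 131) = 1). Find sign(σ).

+1

Start at x=74: 74 → 15 → 65 → 107 → 27 → 117 → 114 → … (one orbit).
Decompose π into cycles: lengths [65, 65, 1] (3 cycles, including the fixed point 0).
sign(π) = (−1)^{n − #cycles} = (−1)^{131−3} = (−1)^128 = +1.
Via Zolotarev, sign(π_{48}) = (48|131) = +1.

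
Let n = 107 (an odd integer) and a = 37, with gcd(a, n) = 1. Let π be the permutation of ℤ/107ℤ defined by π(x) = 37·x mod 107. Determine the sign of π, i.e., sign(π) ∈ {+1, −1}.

+1

Trace 76: π^k(76) = [76, 30, 40, 89, 83, 75, 100] for k=0..6.
Cycle type of π: 53×2 + 1; total 3 cycles.
With 3 cycles on 107 points, sign = (−1)^{107−3} = +1.
(37|107)_J = +1 (Zolotarev's lemma cross-check).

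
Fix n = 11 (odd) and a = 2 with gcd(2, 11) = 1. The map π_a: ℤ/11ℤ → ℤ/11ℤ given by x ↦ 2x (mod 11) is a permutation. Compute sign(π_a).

-1

Orbit of 6 under x↦2x: [6, 1, 2, 4, 8, 5, 10]… (length divides ord_11(2)).
Cycle lengths of π_2 on ℤ/11ℤ: [10, 1]; 2 cycles in total.
n − c = 11 − 2 = 9; sign = (−1)^9 = -1.
Check: (2/11) = -1 by Zolotarev.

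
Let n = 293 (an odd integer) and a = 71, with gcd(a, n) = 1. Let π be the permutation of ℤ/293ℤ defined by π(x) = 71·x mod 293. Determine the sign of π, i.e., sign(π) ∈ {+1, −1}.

Orbit of 161 under x↦71x: [161, 4, 284, 240, 46, 43, 123]… (length divides ord_293(71)).
3 cycles of lengths [146, 146, 1].
With 3 cycles on 293 points, sign = (−1)^{293−3} = +1.
Zolotarev: (71|293) = +1, matching the cycle-count sign.

+1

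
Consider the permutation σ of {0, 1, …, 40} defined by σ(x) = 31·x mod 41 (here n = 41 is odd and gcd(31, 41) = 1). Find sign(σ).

Trace 25: π^k(25) = [25, 37, 40, 10, 23, 16, 4] for k=0..6.
Cycle type of π: 10×4 + 1; total 5 cycles.
41 − 5 = 36 transpositions; sign(π) = (−1)^36 = +1.
Via Zolotarev, sign(π_{31}) = (31|41) = +1.

+1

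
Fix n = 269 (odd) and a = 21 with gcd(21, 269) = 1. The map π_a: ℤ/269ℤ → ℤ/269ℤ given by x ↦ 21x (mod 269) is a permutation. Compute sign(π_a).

+1

Orbit of 37 under x↦21x: [37, 239, 177, 220, 47, 180, 14]… (length divides ord_269(21)).
Cycle lengths of π_21 on ℤ/269ℤ: [67, 67, 67, 67, 1]; 5 cycles in total.
With 5 cycles on 269 points, sign = (−1)^{269−5} = +1.
Via Zolotarev, sign(π_{21}) = (21|269) = +1.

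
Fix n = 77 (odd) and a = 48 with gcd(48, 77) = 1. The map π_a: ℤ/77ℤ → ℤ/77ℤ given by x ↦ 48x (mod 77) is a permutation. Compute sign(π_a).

Trace 36: π^k(36) = [36, 34, 15, 27, 64, 69, 1] for k=0..6.
Cycle lengths of π_48 on ℤ/77ℤ: [10, 10, 10, 10, 10, 10, 5, 5, 2, 2, 2, 1]; 12 cycles in total.
77 − 12 = 65 transpositions; sign(π) = (−1)^65 = -1.

-1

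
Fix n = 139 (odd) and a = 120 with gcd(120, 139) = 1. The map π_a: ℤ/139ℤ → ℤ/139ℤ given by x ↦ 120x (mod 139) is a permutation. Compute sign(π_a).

Trace 6: π^k(6) = [6, 25, 81, 129, 51, 4, 63] for k=0..6.
π_120 has 3 disjoint cycles with lengths [69, 69, 1] on {0,…,138}.
Σ(ℓ_i−1) = 139−3 = 136; sign = (−1)^136 = +1.
Check: (120/139) = +1 by Zolotarev.

+1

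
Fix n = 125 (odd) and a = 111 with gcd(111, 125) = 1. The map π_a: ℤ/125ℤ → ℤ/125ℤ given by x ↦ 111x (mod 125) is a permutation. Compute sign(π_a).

+1

Orbit of 61 under x↦111x: [61, 21, 81, 116, 1, 111, 71]… (length divides ord_125(111)).
Cycle type of π: 25×4 + 5×4 + 1×5; total 13 cycles.
Σ(ℓ_i−1) = 125−13 = 112; sign = (−1)^112 = +1.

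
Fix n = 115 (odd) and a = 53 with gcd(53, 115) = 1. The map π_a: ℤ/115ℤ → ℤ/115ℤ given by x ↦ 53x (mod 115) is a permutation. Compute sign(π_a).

+1

Trace 67: π^k(67) = [67, 101, 63, 4, 97, 81, 38] for k=0..6.
5 cycles of lengths [44, 44, 22, 4, 1].
5 cycles on 115: each ℓ→(−1)^(ℓ−1), product (−1)^110 = +1.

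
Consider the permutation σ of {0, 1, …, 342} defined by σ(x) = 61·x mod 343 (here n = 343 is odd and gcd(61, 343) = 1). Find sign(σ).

Trace 99: π^k(99) = [99, 208, 340, 160, 156, 255, 120] for k=0..6.
Cycle type of π: 294 + 42 + 6 + 1; total 4 cycles.
4 cycles on 343: each ℓ→(−1)^(ℓ−1), product (−1)^339 = -1.
Check: (61/343) = -1 by Zolotarev.

-1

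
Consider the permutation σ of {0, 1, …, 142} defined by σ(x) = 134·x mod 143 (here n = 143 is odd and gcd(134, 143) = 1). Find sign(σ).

Trace 3: π^k(3) = [3, 116, 100, 101, 92, 30, 16] for k=0..6.
Decompose π into cycles: lengths [30, 30, 30, 30, 10, 6, 6, 1] (8 cycles, including the fixed point 0).
Σ(ℓ_i−1) = 143−8 = 135; sign = (−1)^135 = -1.
Via Zolotarev, sign(π_{134}) = (134|143) = -1.

-1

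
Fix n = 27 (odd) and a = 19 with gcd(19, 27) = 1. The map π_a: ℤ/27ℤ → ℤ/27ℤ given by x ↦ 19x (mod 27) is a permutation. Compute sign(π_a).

+1

Trace 1: π^k(1) = [1, 19, 10] for k=0..2.
Cycle type of π: 3×6 + 1×9; total 15 cycles.
Σ(ℓ_i−1) = 27−15 = 12; sign = (−1)^12 = +1.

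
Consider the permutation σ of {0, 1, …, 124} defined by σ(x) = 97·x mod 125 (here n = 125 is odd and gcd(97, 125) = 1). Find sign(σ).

Orbit of 97 under x↦97x: [97, 34, 48, 31, 7, 54, 113]… (length divides ord_125(97)).
Decompose π into cycles: lengths [100, 20, 4, 1] (4 cycles, including the fixed point 0).
4 cycles on 125: each ℓ→(−1)^(ℓ−1), product (−1)^121 = -1.

-1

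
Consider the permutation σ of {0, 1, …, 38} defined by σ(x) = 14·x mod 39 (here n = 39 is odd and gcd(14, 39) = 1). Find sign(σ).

Start at x=14: 14 → 1 → 14 (one orbit).
π_14 has 26 disjoint cycles with lengths [2, 2, 2, 2, 2, 2, 2, 2, 2, 2, 2, 2, 2, 1, 1, 1, 1, 1, 1, 1, 1, 1, 1, 1, 1, 1] on {0,…,38}.
39 − 26 = 13 transpositions; sign(π) = (−1)^13 = -1.
(14|39)_J = -1 (Zolotarev's lemma cross-check).

-1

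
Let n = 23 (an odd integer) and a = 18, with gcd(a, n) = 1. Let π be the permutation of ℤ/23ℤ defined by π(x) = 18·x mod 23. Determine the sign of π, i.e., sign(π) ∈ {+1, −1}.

+1

Orbit of 6 under x↦18x: [6, 16, 12, 9, 1, 18, 2]… (length divides ord_23(18)).
3 cycles of lengths [11, 11, 1].
23 − 3 = 20 transpositions; sign(π) = (−1)^20 = +1.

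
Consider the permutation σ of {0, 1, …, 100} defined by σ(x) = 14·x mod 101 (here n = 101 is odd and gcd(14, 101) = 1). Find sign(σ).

+1

Trace 84: π^k(84) = [84, 65, 1, 14, 95, 17, 36] for k=0..6.
11 cycles of lengths [10, 10, 10, 10, 10, 10, 10, 10, 10, 10, 1].
11 cycles on 101: each ℓ→(−1)^(ℓ−1), product (−1)^90 = +1.
The Jacobi symbol (14|101) = +1 (Zolotarev) agrees.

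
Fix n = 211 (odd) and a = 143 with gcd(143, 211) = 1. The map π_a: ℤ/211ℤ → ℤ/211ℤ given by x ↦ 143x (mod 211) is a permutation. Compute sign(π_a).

+1

Start at x=143: 143 → 193 → 169 → 113 → 123 → 76 → 107 → … (one orbit).
Cycle type of π: 35×6 + 1; total 7 cycles.
sign(π) = (−1)^{n − #cycles} = (−1)^{211−7} = (−1)^204 = +1.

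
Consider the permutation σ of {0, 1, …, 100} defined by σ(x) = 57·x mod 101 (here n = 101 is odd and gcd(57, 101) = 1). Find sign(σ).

-1

Orbit of 84 under x↦57x: [84, 41, 14, 91, 36, 32, 6]… (length divides ord_101(57)).
The orbit structure of x ↦ 57x mod 101: 6 orbits of sizes [20, 20, 20, 20, 20, 1].
With 6 cycles on 101 points, sign = (−1)^{101−6} = -1.
The Jacobi symbol (57|101) = -1 (Zolotarev) agrees.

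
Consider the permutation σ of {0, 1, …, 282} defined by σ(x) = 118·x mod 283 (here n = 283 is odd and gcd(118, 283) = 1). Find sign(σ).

-1

Trace 200: π^k(200) = [200, 111, 80, 101, 32, 97, 126] for k=0..6.
Cycle type of π: 282 + 1; total 2 cycles.
With 2 cycles on 283 points, sign = (−1)^{283−2} = -1.
Via Zolotarev, sign(π_{118}) = (118|283) = -1.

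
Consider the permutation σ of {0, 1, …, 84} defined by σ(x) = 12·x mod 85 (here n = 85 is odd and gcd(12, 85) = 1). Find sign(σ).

+1

Trace 19: π^k(19) = [19, 58, 16, 22, 9, 23, 21] for k=0..6.
π_12 has 7 disjoint cycles with lengths [16, 16, 16, 16, 16, 4, 1] on {0,…,84}.
85 − 7 = 78 transpositions; sign(π) = (−1)^78 = +1.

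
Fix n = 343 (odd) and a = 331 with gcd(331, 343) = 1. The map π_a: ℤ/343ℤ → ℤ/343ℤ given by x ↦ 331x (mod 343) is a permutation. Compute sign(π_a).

+1

Orbit of 64 under x↦331x: [64, 261, 298, 197, 37, 242, 183]… (length divides ord_343(331)).
Cycle lengths of π_331 on ℤ/343ℤ: [147, 147, 21, 21, 3, 3, 1]; 7 cycles in total.
sign(π) = (−1)^{n − #cycles} = (−1)^{343−7} = (−1)^336 = +1.
The Jacobi symbol (331|343) = +1 (Zolotarev) agrees.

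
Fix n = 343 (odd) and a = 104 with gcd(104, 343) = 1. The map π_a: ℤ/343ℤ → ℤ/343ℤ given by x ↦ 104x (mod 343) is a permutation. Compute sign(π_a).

-1

Start at x=118: 118 → 267 → 328 → 155 → 342 → 239 → 160 → … (one orbit).
10 cycles of lengths [98, 98, 98, 14, 14, 14, 2, 2, 2, 1].
n − c = 343 − 10 = 333; sign = (−1)^333 = -1.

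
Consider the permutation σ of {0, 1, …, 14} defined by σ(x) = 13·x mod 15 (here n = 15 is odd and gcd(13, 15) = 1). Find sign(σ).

Start at x=13: 13 → 4 → 7 → 1 → 13 (one orbit).
Decompose π into cycles: lengths [4, 4, 4, 1, 1, 1] (6 cycles, including the fixed point 0).
6 cycles on 15: each ℓ→(−1)^(ℓ−1), product (−1)^9 = -1.
The Jacobi symbol (13|15) = -1 (Zolotarev) agrees.

-1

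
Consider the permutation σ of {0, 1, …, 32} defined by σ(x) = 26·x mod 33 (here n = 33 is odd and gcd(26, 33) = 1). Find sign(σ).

-1

Orbit of 16 under x↦26x: [16, 20, 25, 23, 4, 5, 31]… (length divides ord_33(26)).
π_26 has 6 disjoint cycles with lengths [10, 10, 5, 5, 2, 1] on {0,…,32}.
33 − 6 = 27 transpositions; sign(π) = (−1)^27 = -1.
The Jacobi symbol (26|33) = -1 (Zolotarev) agrees.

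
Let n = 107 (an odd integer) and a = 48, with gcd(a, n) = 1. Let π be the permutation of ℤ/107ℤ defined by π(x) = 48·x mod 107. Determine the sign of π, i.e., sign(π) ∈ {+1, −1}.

Orbit of 1 under x↦48x: [1, 48, 57, 61, 39, 53, 83]… (length divides ord_107(48)).
Cycle type of π: 53×2 + 1; total 3 cycles.
With 3 cycles on 107 points, sign = (−1)^{107−3} = +1.

+1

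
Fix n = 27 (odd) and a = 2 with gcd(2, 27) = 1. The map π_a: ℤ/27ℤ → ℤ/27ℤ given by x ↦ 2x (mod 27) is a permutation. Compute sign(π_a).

-1

Trace 4: π^k(4) = [4, 8, 16, 5, 10, 20, 13] for k=0..6.
4 cycles of lengths [18, 6, 2, 1].
27 − 4 = 23 transpositions; sign(π) = (−1)^23 = -1.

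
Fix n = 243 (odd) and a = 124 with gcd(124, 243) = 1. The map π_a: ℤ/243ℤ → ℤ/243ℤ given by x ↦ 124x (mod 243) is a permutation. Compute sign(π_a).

Start at x=55: 55 → 16 → 40 → 100 → 7 → 139 → 226 → … (one orbit).
π_124 has 11 disjoint cycles with lengths [81, 81, 27, 27, 9, 9, 3, 3, 1, 1, 1] on {0,…,242}.
n − c = 243 − 11 = 232; sign = (−1)^232 = +1.
Zolotarev: (124|243) = +1, matching the cycle-count sign.

+1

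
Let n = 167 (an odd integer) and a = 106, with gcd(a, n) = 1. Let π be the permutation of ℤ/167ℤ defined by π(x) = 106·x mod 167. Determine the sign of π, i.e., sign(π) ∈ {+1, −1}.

Orbit of 18 under x↦106x: [18, 71, 11, 164, 16, 26, 84]… (length divides ord_167(106)).
π_106 has 2 disjoint cycles with lengths [166, 1] on {0,…,166}.
sign(π) = (−1)^{n − #cycles} = (−1)^{167−2} = (−1)^165 = -1.
(106|167)_J = -1 (Zolotarev's lemma cross-check).

-1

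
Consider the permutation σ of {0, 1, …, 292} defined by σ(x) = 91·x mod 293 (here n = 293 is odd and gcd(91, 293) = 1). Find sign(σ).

+1

Trace 65: π^k(65) = [65, 55, 24, 133, 90, 279, 191] for k=0..6.
5 cycles of lengths [73, 73, 73, 73, 1].
n − c = 293 − 5 = 288; sign = (−1)^288 = +1.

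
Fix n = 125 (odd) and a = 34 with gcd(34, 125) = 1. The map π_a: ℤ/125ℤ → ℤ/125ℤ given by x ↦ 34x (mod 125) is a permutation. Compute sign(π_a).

+1

Trace 49: π^k(49) = [49, 41, 19, 21, 89, 26, 9] for k=0..6.
Decompose π into cycles: lengths [50, 50, 10, 10, 2, 2, 1] (7 cycles, including the fixed point 0).
125 − 7 = 118 transpositions; sign(π) = (−1)^118 = +1.
The Jacobi symbol (34|125) = +1 (Zolotarev) agrees.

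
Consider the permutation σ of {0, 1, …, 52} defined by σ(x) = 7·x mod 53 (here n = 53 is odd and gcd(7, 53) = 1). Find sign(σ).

Orbit of 38 under x↦7x: [38, 1, 7, 49, 25, 16, 6]… (length divides ord_53(7)).
3 cycles of lengths [26, 26, 1].
53 − 3 = 50 transpositions; sign(π) = (−1)^50 = +1.
Check: (7/53) = +1 by Zolotarev.

+1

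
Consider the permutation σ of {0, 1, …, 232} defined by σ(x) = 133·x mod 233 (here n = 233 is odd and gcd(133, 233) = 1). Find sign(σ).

+1

Start at x=51: 51 → 26 → 196 → 205 → 4 → 66 → 157 → … (one orbit).
Cycle lengths of π_133 on ℤ/233ℤ: [116, 116, 1]; 3 cycles in total.
n − c = 233 − 3 = 230; sign = (−1)^230 = +1.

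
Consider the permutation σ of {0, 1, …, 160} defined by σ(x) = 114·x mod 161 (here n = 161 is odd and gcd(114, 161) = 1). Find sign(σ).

-1

Trace 116: π^k(116) = [116, 22, 93, 137, 1, 114] for k=0..5.
The orbit structure of x ↦ 114x mod 161: 36 orbits of sizes [6, 6, 6, 6, 6, 6, 6, 6, 6, 6, 6, 6, 6, 6, 6, 6, 6, 6, 6, 6, 6, 6, 3, 3, 2, 2, 2, 2, 2, 2, 2, 2, 2, 2, 2, 1].
161 − 36 = 125 transpositions; sign(π) = (−1)^125 = -1.
The Jacobi symbol (114|161) = -1 (Zolotarev) agrees.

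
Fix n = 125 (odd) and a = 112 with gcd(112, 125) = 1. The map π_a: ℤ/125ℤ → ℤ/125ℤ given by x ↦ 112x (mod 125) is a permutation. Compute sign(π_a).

-1

Trace 96: π^k(96) = [96, 2, 99, 88, 106, 122, 39] for k=0..6.
Cycle lengths of π_112 on ℤ/125ℤ: [100, 20, 4, 1]; 4 cycles in total.
125 − 4 = 121 transpositions; sign(π) = (−1)^121 = -1.
(112|125)_J = -1 (Zolotarev's lemma cross-check).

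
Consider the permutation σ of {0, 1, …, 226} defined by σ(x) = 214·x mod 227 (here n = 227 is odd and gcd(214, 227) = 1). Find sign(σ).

+1

Start at x=101: 101 → 49 → 44 → 109 → 172 → 34 → 12 → … (one orbit).
Decompose π into cycles: lengths [113, 113, 1] (3 cycles, including the fixed point 0).
sign(π) = (−1)^{n − #cycles} = (−1)^{227−3} = (−1)^224 = +1.
Check: (214/227) = +1 by Zolotarev.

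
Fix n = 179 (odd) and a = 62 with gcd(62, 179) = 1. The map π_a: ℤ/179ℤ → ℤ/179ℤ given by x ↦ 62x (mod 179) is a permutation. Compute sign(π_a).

Orbit of 147 under x↦62x: [147, 164, 144, 157, 68, 99, 52]… (length divides ord_179(62)).
π_62 has 2 disjoint cycles with lengths [178, 1] on {0,…,178}.
sign(π) = (−1)^{n − #cycles} = (−1)^{179−2} = (−1)^177 = -1.
(62|179)_J = -1 (Zolotarev's lemma cross-check).

-1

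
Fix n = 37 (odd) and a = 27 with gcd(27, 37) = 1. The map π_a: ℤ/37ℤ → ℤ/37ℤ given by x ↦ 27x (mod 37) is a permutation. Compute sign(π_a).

Trace 36: π^k(36) = [36, 10, 11, 1, 27, 26] for k=0..5.
π_27 has 7 disjoint cycles with lengths [6, 6, 6, 6, 6, 6, 1] on {0,…,36}.
7 cycles on 37: each ℓ→(−1)^(ℓ−1), product (−1)^30 = +1.

+1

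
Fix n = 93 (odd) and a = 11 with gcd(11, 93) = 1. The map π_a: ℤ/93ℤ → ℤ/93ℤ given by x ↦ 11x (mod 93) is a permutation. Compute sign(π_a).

Trace 65: π^k(65) = [65, 64, 53, 25, 89, 49, 74] for k=0..6.
Cycle type of π: 30×3 + 2 + 1; total 5 cycles.
sign(π) = (−1)^{n − #cycles} = (−1)^{93−5} = (−1)^88 = +1.

+1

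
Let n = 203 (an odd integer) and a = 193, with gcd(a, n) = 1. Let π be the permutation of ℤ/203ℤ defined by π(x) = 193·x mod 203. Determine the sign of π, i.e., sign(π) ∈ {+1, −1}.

Start at x=93: 93 → 85 → 165 → 177 → 57 → 39 → 16 → … (one orbit).
π_193 has 6 disjoint cycles with lengths [84, 84, 28, 3, 3, 1] on {0,…,202}.
sign(π) = (−1)^{n − #cycles} = (−1)^{203−6} = (−1)^197 = -1.
Zolotarev: (193|203) = -1, matching the cycle-count sign.

-1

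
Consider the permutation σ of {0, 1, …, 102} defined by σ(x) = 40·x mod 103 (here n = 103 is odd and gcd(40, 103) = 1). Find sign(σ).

-1

Orbit of 98 under x↦40x: [98, 6, 34, 21, 16, 22, 56]… (length divides ord_103(40)).
Cycle lengths of π_40 on ℤ/103ℤ: [102, 1]; 2 cycles in total.
2 cycles on 103: each ℓ→(−1)^(ℓ−1), product (−1)^101 = -1.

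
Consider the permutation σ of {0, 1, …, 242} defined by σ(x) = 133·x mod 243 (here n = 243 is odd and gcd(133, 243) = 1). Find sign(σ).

Start at x=10: 10 → 115 → 229 → 82 → 214 → 31 → 235 → … (one orbit).
Decompose π into cycles: lengths [81, 81, 27, 27, 9, 9, 3, 3, 1, 1, 1] (11 cycles, including the fixed point 0).
243 − 11 = 232 transpositions; sign(π) = (−1)^232 = +1.
The Jacobi symbol (133|243) = +1 (Zolotarev) agrees.

+1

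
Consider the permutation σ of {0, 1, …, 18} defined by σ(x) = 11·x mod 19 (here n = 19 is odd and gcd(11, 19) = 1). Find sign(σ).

Orbit of 11 under x↦11x: [11, 7, 1]… (length divides ord_19(11)).
7 cycles of lengths [3, 3, 3, 3, 3, 3, 1].
With 7 cycles on 19 points, sign = (−1)^{19−7} = +1.

+1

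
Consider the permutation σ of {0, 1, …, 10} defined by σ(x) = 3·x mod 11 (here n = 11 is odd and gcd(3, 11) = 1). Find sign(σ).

+1

Orbit of 5 under x↦3x: [5, 4, 1, 3, 9]… (length divides ord_11(3)).
The orbit structure of x ↦ 3x mod 11: 3 orbits of sizes [5, 5, 1].
11 − 3 = 8 transpositions; sign(π) = (−1)^8 = +1.
Check: (3/11) = +1 by Zolotarev.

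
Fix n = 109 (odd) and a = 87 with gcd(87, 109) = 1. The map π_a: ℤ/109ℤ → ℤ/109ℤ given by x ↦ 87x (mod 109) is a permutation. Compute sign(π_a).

+1

Start at x=7: 7 → 64 → 9 → 20 → 105 → 88 → 26 → … (one orbit).
π_87 has 3 disjoint cycles with lengths [54, 54, 1] on {0,…,108}.
3 cycles on 109: each ℓ→(−1)^(ℓ−1), product (−1)^106 = +1.
Check: (87/109) = +1 by Zolotarev.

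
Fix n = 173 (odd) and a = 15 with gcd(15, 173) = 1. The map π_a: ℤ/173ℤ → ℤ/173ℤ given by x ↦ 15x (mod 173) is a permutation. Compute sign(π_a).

+1

Orbit of 14 under x↦15x: [14, 37, 36, 21, 142, 54, 118]… (length divides ord_173(15)).
Cycle type of π: 86×2 + 1; total 3 cycles.
173 − 3 = 170 transpositions; sign(π) = (−1)^170 = +1.
Zolotarev: (15|173) = +1, matching the cycle-count sign.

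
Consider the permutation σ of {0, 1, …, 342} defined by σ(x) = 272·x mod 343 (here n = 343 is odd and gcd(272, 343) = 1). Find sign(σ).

-1

Trace 230: π^k(230) = [230, 134, 90, 127, 244, 169, 6] for k=0..6.
Cycle lengths of π_272 on ℤ/343ℤ: [98, 98, 98, 14, 14, 14, 2, 2, 2, 1]; 10 cycles in total.
10 cycles on 343: each ℓ→(−1)^(ℓ−1), product (−1)^333 = -1.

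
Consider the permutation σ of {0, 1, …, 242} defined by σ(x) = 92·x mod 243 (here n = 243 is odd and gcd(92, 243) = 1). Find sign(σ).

-1

Start at x=226: 226 → 137 → 211 → 215 → 97 → 176 → 154 → … (one orbit).
Cycle lengths of π_92 on ℤ/243ℤ: [162, 54, 18, 6, 2, 1]; 6 cycles in total.
243 − 6 = 237 transpositions; sign(π) = (−1)^237 = -1.
Via Zolotarev, sign(π_{92}) = (92|243) = -1.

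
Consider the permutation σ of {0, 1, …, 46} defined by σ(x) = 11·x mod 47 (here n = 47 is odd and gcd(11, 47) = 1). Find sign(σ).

-1

Start at x=13: 13 → 2 → 22 → 7 → 30 → 1 → 11 → … (one orbit).
The orbit structure of x ↦ 11x mod 47: 2 orbits of sizes [46, 1].
n − c = 47 − 2 = 45; sign = (−1)^45 = -1.
Via Zolotarev, sign(π_{11}) = (11|47) = -1.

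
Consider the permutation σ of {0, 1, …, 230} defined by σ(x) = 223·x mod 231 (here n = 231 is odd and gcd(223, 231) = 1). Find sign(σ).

-1

Orbit of 190 under x↦223x: [190, 97, 148, 202, 1, 223, 64]… (length divides ord_231(223)).
Cycle lengths of π_223 on ℤ/231ℤ: [10, 10, 10, 10, 10, 10, 10, 10, 10, 10, 10, 10, 10, 10, 10, 10, 10, 10, 5, 5, 5, 5, 5, 5, 2, 2, 2, 2, 2, 2, 2, 2, 2, 1, 1, 1]; 36 cycles in total.
n − c = 231 − 36 = 195; sign = (−1)^195 = -1.
The Jacobi symbol (223|231) = -1 (Zolotarev) agrees.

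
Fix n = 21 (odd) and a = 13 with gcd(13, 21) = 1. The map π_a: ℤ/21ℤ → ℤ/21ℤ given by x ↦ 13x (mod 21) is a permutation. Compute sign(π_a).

-1

Trace 1: π^k(1) = [1, 13] for k=0..1.
π_13 has 12 disjoint cycles with lengths [2, 2, 2, 2, 2, 2, 2, 2, 2, 1, 1, 1] on {0,…,20}.
Σ(ℓ_i−1) = 21−12 = 9; sign = (−1)^9 = -1.
Check: (13/21) = -1 by Zolotarev.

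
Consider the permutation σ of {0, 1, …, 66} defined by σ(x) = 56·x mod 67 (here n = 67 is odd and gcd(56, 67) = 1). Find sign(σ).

Trace 15: π^k(15) = [15, 36, 6, 1, 56, 54, 9] for k=0..6.
π_56 has 3 disjoint cycles with lengths [33, 33, 1] on {0,…,66}.
67 − 3 = 64 transpositions; sign(π) = (−1)^64 = +1.

+1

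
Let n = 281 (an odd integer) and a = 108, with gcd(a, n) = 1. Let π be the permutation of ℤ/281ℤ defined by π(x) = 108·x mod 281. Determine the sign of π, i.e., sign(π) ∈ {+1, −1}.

-1

Orbit of 180 under x↦108x: [180, 51, 169, 268, 1, 108, 143]… (length divides ord_281(108)).
The orbit structure of x ↦ 108x mod 281: 2 orbits of sizes [280, 1].
2 cycles on 281: each ℓ→(−1)^(ℓ−1), product (−1)^279 = -1.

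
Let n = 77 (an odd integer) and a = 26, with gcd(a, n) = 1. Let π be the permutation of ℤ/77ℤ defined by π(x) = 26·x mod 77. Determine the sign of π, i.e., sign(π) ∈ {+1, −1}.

-1

Trace 12: π^k(12) = [12, 4, 27, 9, 3, 1, 26] for k=0..6.
6 cycles of lengths [30, 30, 6, 5, 5, 1].
6 cycles on 77: each ℓ→(−1)^(ℓ−1), product (−1)^71 = -1.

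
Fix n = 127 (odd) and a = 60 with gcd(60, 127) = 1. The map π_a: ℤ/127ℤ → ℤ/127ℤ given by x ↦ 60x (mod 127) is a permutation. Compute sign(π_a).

+1

Orbit of 4 under x↦60x: [4, 113, 49, 19, 124, 74, 122]… (length divides ord_127(60)).
Cycle lengths of π_60 on ℤ/127ℤ: [63, 63, 1]; 3 cycles in total.
With 3 cycles on 127 points, sign = (−1)^{127−3} = +1.
(60|127)_J = +1 (Zolotarev's lemma cross-check).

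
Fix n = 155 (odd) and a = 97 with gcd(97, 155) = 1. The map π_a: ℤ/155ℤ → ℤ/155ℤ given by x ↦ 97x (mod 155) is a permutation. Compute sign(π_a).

Trace 39: π^k(39) = [39, 63, 66, 47, 64, 8, 1] for k=0..6.
14 cycles of lengths [20, 20, 20, 20, 20, 20, 5, 5, 5, 5, 5, 5, 4, 1].
Σ(ℓ_i−1) = 155−14 = 141; sign = (−1)^141 = -1.
Zolotarev: (97|155) = -1, matching the cycle-count sign.

-1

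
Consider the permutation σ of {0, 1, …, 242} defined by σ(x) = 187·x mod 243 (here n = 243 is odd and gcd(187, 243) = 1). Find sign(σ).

+1

Start at x=208: 208 → 16 → 76 → 118 → 196 → 202 → 109 → … (one orbit).
Cycle lengths of π_187 on ℤ/243ℤ: [81, 81, 27, 27, 9, 9, 3, 3, 1, 1, 1]; 11 cycles in total.
243 − 11 = 232 transpositions; sign(π) = (−1)^232 = +1.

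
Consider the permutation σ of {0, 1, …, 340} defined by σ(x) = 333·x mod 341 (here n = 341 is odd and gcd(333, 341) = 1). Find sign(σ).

Trace 309: π^k(309) = [309, 256, 339, 16, 213, 1, 333] for k=0..6.
π_333 has 36 disjoint cycles with lengths [10, 10, 10, 10, 10, 10, 10, 10, 10, 10, 10, 10, 10, 10, 10, 10, 10, 10, 10, 10, 10, 10, 10, 10, 10, 10, 10, 10, 10, 10, 10, 10, 10, 5, 5, 1] on {0,…,340}.
Σ(ℓ_i−1) = 341−36 = 305; sign = (−1)^305 = -1.
(333|341)_J = -1 (Zolotarev's lemma cross-check).

-1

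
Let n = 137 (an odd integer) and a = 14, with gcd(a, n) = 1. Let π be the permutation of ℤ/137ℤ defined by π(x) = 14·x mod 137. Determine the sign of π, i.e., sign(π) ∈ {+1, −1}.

Start at x=59: 59 → 4 → 56 → 99 → 16 → 87 → 122 → … (one orbit).
The orbit structure of x ↦ 14x mod 137: 5 orbits of sizes [34, 34, 34, 34, 1].
Σ(ℓ_i−1) = 137−5 = 132; sign = (−1)^132 = +1.

+1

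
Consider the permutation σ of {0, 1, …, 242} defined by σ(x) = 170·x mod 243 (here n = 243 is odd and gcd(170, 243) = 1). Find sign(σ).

Orbit of 188 under x↦170x: [188, 127, 206, 28, 143, 10, 242]… (length divides ord_243(170)).
Cycle lengths of π_170 on ℤ/243ℤ: [54, 54, 54, 18, 18, 18, 6, 6, 6, 2, 2, 2, 2, 1]; 14 cycles in total.
Σ(ℓ_i−1) = 243−14 = 229; sign = (−1)^229 = -1.
Check: (170/243) = -1 by Zolotarev.

-1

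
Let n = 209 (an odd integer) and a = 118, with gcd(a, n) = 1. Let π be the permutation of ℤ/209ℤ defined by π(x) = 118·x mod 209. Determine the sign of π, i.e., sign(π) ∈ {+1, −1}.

Trace 153: π^k(153) = [153, 80, 35, 159, 161, 188, 30] for k=0..6.
π_118 has 6 disjoint cycles with lengths [90, 90, 10, 9, 9, 1] on {0,…,208}.
n − c = 209 − 6 = 203; sign = (−1)^203 = -1.

-1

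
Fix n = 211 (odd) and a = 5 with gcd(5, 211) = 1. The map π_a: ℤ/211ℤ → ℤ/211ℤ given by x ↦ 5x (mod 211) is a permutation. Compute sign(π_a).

Start at x=114: 114 → 148 → 107 → 113 → 143 → 82 → 199 → … (one orbit).
The orbit structure of x ↦ 5x mod 211: 7 orbits of sizes [35, 35, 35, 35, 35, 35, 1].
7 cycles on 211: each ℓ→(−1)^(ℓ−1), product (−1)^204 = +1.
Zolotarev: (5|211) = +1, matching the cycle-count sign.

+1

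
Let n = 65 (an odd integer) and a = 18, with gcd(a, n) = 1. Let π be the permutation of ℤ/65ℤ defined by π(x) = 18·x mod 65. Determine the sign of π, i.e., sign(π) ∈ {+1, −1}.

+1

Trace 64: π^k(64) = [64, 47, 1, 18] for k=0..3.
Cycle lengths of π_18 on ℤ/65ℤ: [4, 4, 4, 4, 4, 4, 4, 4, 4, 4, 4, 4, 4, 4, 4, 4, 1]; 17 cycles in total.
With 17 cycles on 65 points, sign = (−1)^{65−17} = +1.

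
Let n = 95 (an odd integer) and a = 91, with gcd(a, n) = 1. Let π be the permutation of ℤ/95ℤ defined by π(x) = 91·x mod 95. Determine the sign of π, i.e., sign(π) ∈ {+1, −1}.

Trace 41: π^k(41) = [41, 26, 86, 36, 46, 6, 71] for k=0..6.
The orbit structure of x ↦ 91x mod 95: 10 orbits of sizes [18, 18, 18, 18, 18, 1, 1, 1, 1, 1].
10 cycles on 95: each ℓ→(−1)^(ℓ−1), product (−1)^85 = -1.
Check: (91/95) = -1 by Zolotarev.

-1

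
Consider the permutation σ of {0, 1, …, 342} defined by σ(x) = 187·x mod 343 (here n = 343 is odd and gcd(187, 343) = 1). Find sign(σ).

Trace 282: π^k(282) = [282, 255, 8, 124, 207, 293, 254] for k=0..6.
π_187 has 4 disjoint cycles with lengths [294, 42, 6, 1] on {0,…,342}.
n − c = 343 − 4 = 339; sign = (−1)^339 = -1.

-1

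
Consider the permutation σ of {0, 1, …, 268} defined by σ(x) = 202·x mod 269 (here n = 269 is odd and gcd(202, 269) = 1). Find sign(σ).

+1

Start at x=150: 150 → 172 → 43 → 78 → 154 → 173 → 245 → … (one orbit).
3 cycles of lengths [134, 134, 1].
3 cycles on 269: each ℓ→(−1)^(ℓ−1), product (−1)^266 = +1.
Check: (202/269) = +1 by Zolotarev.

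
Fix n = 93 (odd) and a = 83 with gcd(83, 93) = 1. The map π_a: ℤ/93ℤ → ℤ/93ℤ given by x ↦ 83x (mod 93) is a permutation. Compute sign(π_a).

Orbit of 68 under x↦83x: [68, 64, 11, 76, 77, 67, 74]… (length divides ord_93(83)).
Decompose π into cycles: lengths [30, 30, 30, 2, 1] (5 cycles, including the fixed point 0).
93 − 5 = 88 transpositions; sign(π) = (−1)^88 = +1.
Via Zolotarev, sign(π_{83}) = (83|93) = +1.

+1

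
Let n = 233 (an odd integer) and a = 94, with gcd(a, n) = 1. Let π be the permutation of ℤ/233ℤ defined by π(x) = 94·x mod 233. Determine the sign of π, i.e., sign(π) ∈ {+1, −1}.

-1

Trace 116: π^k(116) = [116, 186, 9, 147, 71, 150, 120] for k=0..6.
Cycle type of π: 232 + 1; total 2 cycles.
n − c = 233 − 2 = 231; sign = (−1)^231 = -1.
Zolotarev: (94|233) = -1, matching the cycle-count sign.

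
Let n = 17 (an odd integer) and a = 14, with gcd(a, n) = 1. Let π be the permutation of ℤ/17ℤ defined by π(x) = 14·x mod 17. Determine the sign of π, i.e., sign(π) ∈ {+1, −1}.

-1

Orbit of 9 under x↦14x: [9, 7, 13, 12, 15, 6, 16]… (length divides ord_17(14)).
π_14 has 2 disjoint cycles with lengths [16, 1] on {0,…,16}.
n − c = 17 − 2 = 15; sign = (−1)^15 = -1.
The Jacobi symbol (14|17) = -1 (Zolotarev) agrees.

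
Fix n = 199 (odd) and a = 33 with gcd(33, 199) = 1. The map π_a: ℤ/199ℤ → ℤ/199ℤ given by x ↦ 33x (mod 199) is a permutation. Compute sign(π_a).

Start at x=116: 116 → 47 → 158 → 40 → 126 → 178 → 103 → … (one orbit).
The orbit structure of x ↦ 33x mod 199: 3 orbits of sizes [99, 99, 1].
n − c = 199 − 3 = 196; sign = (−1)^196 = +1.
(33|199)_J = +1 (Zolotarev's lemma cross-check).

+1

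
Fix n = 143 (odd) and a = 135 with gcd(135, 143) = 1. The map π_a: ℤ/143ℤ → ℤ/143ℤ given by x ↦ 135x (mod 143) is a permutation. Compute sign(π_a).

Trace 5: π^k(5) = [5, 103, 34, 14, 31, 38, 125] for k=0..6.
π_135 has 12 disjoint cycles with lengths [20, 20, 20, 20, 20, 20, 5, 5, 4, 4, 4, 1] on {0,…,142}.
With 12 cycles on 143 points, sign = (−1)^{143−12} = -1.

-1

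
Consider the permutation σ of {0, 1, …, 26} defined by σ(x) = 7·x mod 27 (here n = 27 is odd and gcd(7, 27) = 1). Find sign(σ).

Start at x=16: 16 → 4 → 1 → 7 → 22 → 19 → 25 → … (one orbit).
Cycle type of π: 9×2 + 3×2 + 1×3; total 7 cycles.
Σ(ℓ_i−1) = 27−7 = 20; sign = (−1)^20 = +1.

+1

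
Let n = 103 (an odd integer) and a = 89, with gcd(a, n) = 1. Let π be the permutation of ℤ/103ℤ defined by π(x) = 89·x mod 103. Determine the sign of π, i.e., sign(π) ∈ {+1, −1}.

Trace 13: π^k(13) = [13, 24, 76, 69, 64, 31, 81] for k=0..6.
Cycle lengths of π_89 on ℤ/103ℤ: [34, 34, 34, 1]; 4 cycles in total.
n − c = 103 − 4 = 99; sign = (−1)^99 = -1.
Check: (89/103) = -1 by Zolotarev.

-1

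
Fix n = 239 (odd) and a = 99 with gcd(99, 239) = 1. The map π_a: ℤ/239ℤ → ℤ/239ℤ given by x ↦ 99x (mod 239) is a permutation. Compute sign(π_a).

Trace 66: π^k(66) = [66, 81, 132, 162, 25, 85, 50] for k=0..6.
Decompose π into cycles: lengths [119, 119, 1] (3 cycles, including the fixed point 0).
With 3 cycles on 239 points, sign = (−1)^{239−3} = +1.
Check: (99/239) = +1 by Zolotarev.

+1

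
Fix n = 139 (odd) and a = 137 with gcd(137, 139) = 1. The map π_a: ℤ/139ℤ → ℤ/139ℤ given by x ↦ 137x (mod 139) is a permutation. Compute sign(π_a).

Orbit of 45 under x↦137x: [45, 49, 41, 57, 25, 89, 100]… (length divides ord_139(137)).
The orbit structure of x ↦ 137x mod 139: 3 orbits of sizes [69, 69, 1].
sign(π) = (−1)^{n − #cycles} = (−1)^{139−3} = (−1)^136 = +1.

+1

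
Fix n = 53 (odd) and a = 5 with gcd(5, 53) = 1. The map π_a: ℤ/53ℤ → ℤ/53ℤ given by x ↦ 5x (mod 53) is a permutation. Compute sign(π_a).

Trace 52: π^k(52) = [52, 48, 28, 34, 11, 2, 10] for k=0..6.
Cycle lengths of π_5 on ℤ/53ℤ: [52, 1]; 2 cycles in total.
sign(π) = (−1)^{n − #cycles} = (−1)^{53−2} = (−1)^51 = -1.
Zolotarev: (5|53) = -1, matching the cycle-count sign.

-1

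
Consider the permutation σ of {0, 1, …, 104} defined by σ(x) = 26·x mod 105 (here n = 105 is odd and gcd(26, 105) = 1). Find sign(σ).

+1

Start at x=16: 16 → 101 → 1 → 26 → 46 → 41 → 16 (one orbit).
Cycle type of π: 6×15 + 2×5 + 1×5; total 25 cycles.
n − c = 105 − 25 = 80; sign = (−1)^80 = +1.
(26|105)_J = +1 (Zolotarev's lemma cross-check).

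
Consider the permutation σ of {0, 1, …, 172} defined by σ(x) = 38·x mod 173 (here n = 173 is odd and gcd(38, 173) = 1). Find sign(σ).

Start at x=4: 4 → 152 → 67 → 124 → 41 → 1 → 38 → … (one orbit).
Cycle type of π: 86×2 + 1; total 3 cycles.
173 − 3 = 170 transpositions; sign(π) = (−1)^170 = +1.

+1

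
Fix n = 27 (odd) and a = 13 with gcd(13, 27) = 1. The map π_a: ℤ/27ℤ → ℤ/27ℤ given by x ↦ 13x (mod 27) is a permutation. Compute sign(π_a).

+1

Orbit of 16 under x↦13x: [16, 19, 4, 25, 1, 13, 7]… (length divides ord_27(13)).
The orbit structure of x ↦ 13x mod 27: 7 orbits of sizes [9, 9, 3, 3, 1, 1, 1].
27 − 7 = 20 transpositions; sign(π) = (−1)^20 = +1.
The Jacobi symbol (13|27) = +1 (Zolotarev) agrees.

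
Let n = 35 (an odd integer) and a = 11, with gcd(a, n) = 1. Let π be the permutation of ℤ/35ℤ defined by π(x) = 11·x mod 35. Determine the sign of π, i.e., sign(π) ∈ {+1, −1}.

Orbit of 11 under x↦11x: [11, 16, 1]… (length divides ord_35(11)).
Cycle type of π: 3×10 + 1×5; total 15 cycles.
n − c = 35 − 15 = 20; sign = (−1)^20 = +1.

+1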